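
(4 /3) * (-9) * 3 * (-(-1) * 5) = -180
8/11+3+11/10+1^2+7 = 1411/110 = 12.83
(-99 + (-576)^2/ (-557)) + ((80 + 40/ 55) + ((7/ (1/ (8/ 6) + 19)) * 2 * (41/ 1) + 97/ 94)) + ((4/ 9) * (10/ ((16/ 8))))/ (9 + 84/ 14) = -583.68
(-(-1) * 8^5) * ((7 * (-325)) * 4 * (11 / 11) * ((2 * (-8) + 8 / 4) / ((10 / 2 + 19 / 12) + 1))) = 550502400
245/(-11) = -245/11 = -22.27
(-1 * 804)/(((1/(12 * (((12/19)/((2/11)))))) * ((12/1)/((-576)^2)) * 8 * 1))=-2200670208/19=-115824747.79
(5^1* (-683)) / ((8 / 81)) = -276615 / 8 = -34576.88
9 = 9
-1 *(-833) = 833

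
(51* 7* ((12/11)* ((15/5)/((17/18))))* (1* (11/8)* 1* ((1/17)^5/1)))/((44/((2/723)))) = 567/7528081814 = 0.00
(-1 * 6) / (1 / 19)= -114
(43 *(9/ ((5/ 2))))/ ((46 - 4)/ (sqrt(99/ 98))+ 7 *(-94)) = -22231/ 94115 - 43 *sqrt(22)/ 13445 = -0.25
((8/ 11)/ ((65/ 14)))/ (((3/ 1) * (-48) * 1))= -7/ 6435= -0.00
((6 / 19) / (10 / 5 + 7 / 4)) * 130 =208 / 19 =10.95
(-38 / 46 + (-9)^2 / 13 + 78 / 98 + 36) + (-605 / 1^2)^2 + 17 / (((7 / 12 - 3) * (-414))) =466602820030 / 1274637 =366067.22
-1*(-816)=816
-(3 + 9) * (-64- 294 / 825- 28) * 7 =2133432 / 275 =7757.93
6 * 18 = 108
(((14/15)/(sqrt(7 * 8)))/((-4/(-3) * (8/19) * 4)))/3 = 19 * sqrt(14)/3840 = 0.02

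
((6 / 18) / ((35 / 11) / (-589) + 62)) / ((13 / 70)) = 453530 / 15664857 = 0.03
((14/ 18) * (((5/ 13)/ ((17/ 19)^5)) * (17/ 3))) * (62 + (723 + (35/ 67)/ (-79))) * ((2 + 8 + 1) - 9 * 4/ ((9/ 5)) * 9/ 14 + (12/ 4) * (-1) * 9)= -66965.72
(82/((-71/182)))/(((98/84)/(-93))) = 1189656/71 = 16755.72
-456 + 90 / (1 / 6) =84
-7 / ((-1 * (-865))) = -7 / 865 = -0.01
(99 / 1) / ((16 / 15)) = 92.81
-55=-55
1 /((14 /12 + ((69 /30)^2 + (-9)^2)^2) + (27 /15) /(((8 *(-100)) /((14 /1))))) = 15000 /111706489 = 0.00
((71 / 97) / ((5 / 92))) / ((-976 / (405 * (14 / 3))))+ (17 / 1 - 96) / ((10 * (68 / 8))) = -27169031 / 1005890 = -27.01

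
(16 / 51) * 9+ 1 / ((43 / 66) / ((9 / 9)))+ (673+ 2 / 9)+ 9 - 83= 3970957 / 6579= 603.58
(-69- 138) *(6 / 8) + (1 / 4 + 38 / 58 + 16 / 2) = -4244 / 29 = -146.34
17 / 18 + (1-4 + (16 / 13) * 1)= -193 / 234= -0.82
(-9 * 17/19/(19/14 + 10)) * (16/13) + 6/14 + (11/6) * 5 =4795865/549822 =8.72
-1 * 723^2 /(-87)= 174243 /29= 6008.38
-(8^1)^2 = -64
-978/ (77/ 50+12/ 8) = -12225/ 38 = -321.71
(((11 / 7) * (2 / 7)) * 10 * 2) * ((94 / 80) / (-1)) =-517 / 49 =-10.55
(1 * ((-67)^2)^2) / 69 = 20151121 / 69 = 292045.23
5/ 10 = 1/ 2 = 0.50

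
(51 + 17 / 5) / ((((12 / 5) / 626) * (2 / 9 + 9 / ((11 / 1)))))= 1404744 / 103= 13638.29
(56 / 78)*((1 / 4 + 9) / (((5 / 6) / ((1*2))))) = 1036 / 65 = 15.94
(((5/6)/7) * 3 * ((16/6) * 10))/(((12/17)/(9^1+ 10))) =16150/63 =256.35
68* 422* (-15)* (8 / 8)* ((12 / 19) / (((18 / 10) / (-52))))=149219200 / 19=7853642.11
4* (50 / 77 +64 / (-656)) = 6968 / 3157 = 2.21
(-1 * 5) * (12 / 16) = -15 / 4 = -3.75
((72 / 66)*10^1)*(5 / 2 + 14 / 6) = 580 / 11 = 52.73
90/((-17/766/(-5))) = 20276.47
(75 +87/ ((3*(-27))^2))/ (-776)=-82027/ 848556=-0.10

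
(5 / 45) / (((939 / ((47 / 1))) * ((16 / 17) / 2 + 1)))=799 / 211275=0.00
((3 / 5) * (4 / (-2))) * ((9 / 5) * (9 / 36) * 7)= -189 / 50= -3.78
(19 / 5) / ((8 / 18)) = 171 / 20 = 8.55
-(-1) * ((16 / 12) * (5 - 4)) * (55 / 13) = 220 / 39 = 5.64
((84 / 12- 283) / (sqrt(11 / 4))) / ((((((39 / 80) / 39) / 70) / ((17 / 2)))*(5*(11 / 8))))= -42040320*sqrt(11) / 121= -1152330.31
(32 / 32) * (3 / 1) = 3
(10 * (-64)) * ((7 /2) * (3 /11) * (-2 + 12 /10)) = 488.73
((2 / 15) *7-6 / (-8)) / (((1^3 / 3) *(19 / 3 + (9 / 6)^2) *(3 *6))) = 101 / 3090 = 0.03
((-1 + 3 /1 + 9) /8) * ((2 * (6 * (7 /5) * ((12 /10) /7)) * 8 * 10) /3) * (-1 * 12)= -6336 /5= -1267.20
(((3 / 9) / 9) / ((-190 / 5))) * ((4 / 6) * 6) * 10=-20 / 513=-0.04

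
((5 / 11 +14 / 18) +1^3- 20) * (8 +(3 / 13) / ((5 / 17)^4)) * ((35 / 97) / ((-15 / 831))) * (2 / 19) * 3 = 2152582079326 / 494154375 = 4356.09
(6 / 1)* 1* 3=18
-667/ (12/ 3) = -667/ 4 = -166.75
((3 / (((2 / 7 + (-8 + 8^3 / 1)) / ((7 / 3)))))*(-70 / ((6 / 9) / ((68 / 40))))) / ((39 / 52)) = -5831 / 1765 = -3.30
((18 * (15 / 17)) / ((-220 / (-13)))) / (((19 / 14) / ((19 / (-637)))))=-27 / 1309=-0.02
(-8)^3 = -512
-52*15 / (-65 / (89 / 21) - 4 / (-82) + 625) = -1423110 / 1112419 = -1.28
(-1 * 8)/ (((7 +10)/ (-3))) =24/ 17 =1.41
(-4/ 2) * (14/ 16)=-7/ 4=-1.75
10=10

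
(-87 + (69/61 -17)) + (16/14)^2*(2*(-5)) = -346515/2989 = -115.93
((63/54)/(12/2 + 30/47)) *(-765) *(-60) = 8066.83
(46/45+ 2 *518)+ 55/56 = 2615771/2520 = 1038.00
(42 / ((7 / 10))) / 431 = 60 / 431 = 0.14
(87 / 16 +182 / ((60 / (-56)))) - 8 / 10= -7931 / 48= -165.23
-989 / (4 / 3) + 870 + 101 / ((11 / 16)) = 12107 / 44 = 275.16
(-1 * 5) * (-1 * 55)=275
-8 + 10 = 2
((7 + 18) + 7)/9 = 32/9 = 3.56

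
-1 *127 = -127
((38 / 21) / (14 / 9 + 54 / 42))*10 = 1140 / 179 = 6.37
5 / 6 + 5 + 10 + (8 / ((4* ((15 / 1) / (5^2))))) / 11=355 / 22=16.14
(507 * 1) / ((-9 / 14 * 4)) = -1183 / 6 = -197.17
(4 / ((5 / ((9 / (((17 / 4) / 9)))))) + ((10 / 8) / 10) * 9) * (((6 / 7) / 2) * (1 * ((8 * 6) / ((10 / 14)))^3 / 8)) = 2827960128 / 10625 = 266160.95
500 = 500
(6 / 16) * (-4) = -3 / 2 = -1.50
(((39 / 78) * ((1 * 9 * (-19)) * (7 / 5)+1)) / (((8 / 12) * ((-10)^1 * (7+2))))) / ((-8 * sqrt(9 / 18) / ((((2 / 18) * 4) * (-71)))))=10579 * sqrt(2) / 1350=11.08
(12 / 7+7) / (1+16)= 61 / 119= 0.51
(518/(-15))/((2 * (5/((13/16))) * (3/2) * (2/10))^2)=-43771/17280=-2.53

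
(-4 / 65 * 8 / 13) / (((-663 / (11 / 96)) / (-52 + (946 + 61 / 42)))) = 31823 / 5429970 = 0.01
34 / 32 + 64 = 1041 / 16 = 65.06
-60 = -60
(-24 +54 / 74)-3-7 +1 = -1194 / 37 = -32.27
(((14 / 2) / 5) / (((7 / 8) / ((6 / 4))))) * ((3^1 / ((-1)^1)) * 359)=-12924 / 5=-2584.80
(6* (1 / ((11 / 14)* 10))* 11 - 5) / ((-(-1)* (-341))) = -17 / 1705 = -0.01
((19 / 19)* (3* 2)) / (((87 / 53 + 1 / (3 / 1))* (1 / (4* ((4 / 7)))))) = 7632 / 1099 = 6.94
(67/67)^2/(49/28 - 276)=-4/1097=-0.00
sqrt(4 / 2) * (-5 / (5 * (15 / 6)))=-0.57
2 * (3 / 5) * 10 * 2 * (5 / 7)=120 / 7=17.14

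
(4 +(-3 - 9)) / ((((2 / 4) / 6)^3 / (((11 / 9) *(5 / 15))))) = -5632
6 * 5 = 30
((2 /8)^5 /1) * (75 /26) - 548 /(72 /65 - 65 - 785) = 476242615 /734529536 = 0.65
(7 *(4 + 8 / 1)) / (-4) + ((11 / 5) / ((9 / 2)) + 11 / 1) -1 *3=-563 / 45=-12.51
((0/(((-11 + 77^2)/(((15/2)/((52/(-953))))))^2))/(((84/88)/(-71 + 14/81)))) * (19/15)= 0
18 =18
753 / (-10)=-753 / 10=-75.30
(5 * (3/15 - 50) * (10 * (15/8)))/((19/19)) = -18675/4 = -4668.75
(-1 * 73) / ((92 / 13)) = -949 / 92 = -10.32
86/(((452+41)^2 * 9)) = 86/2187441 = 0.00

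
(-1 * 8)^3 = -512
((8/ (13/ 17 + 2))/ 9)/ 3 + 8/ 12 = 0.77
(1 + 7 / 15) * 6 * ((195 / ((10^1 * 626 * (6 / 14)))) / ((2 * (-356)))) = -1001 / 1114280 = -0.00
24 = 24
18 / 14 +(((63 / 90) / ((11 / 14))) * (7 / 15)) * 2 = 2.12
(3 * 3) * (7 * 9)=567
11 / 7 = 1.57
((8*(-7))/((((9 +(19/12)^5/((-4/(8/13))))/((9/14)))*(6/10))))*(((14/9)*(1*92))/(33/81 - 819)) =187489935360/133502412223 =1.40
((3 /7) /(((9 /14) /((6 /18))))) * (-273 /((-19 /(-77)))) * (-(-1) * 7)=-98098 /57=-1721.02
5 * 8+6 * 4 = 64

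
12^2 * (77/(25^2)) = 11088/625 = 17.74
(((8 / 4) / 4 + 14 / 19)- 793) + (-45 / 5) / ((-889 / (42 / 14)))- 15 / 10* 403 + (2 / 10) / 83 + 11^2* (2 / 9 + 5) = -48220687906 / 63087885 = -764.34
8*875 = 7000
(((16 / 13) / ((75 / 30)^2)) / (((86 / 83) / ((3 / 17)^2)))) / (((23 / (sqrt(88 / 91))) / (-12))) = -573696*sqrt(2002) / 8453156075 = -0.00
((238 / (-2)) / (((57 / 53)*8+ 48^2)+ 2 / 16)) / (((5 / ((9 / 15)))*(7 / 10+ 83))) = -100912 / 1367932815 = -0.00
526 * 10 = 5260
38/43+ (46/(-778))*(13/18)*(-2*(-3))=31489/50181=0.63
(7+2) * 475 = 4275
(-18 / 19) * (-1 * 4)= 72 / 19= 3.79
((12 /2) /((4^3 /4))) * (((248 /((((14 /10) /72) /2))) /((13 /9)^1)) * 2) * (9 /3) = 3615840 /91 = 39734.51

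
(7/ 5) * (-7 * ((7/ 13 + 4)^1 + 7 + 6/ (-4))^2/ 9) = -370881/ 3380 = -109.73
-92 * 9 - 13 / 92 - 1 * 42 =-80053 / 92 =-870.14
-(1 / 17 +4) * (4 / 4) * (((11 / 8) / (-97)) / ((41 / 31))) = 23529 / 540872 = 0.04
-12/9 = -1.33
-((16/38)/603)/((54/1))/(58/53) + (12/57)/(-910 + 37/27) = -0.00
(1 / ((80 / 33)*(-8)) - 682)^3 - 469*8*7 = -83181643054073697 / 262144000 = -317312786.31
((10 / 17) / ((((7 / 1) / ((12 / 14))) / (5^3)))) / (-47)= -7500 / 39151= -0.19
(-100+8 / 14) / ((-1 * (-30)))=-116 / 35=-3.31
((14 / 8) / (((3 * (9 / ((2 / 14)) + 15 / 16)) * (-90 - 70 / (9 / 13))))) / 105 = -1 / 2199450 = -0.00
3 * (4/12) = 1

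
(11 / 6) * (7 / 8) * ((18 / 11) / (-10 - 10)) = -21 / 160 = -0.13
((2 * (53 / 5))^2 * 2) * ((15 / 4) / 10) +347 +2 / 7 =119764 / 175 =684.37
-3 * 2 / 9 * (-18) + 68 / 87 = 1112 / 87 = 12.78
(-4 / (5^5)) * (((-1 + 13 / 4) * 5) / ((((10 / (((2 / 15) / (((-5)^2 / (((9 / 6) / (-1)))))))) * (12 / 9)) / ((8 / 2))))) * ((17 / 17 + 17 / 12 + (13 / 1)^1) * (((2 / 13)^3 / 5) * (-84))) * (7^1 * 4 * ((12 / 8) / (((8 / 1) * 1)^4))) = -146853 / 439400000000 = -0.00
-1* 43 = -43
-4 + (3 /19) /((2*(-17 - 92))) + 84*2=679285 /4142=164.00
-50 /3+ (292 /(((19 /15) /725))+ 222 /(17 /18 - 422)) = 72193915678 /432003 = 167114.39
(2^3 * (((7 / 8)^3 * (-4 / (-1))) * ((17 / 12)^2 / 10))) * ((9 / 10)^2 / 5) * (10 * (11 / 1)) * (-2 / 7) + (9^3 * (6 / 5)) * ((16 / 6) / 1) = 147897261 / 64000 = 2310.89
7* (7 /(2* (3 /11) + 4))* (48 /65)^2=620928 /105625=5.88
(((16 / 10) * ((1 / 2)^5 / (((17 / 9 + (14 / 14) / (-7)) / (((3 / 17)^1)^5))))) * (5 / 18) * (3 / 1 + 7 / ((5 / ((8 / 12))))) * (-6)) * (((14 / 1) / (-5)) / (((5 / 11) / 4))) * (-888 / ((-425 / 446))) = 278228868624 / 377149515625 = 0.74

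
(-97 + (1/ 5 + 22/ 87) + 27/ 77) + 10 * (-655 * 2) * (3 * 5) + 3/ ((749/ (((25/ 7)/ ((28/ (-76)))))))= -196596.24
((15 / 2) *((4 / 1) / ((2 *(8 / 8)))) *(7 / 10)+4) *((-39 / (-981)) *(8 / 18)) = 754 / 2943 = 0.26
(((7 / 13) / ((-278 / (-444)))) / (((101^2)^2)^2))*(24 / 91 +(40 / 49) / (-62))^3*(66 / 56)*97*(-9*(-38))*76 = 559380636115463492352 / 150671988986653905637370394970261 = 0.00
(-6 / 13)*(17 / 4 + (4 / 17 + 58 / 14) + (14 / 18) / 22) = -408259 / 102102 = -4.00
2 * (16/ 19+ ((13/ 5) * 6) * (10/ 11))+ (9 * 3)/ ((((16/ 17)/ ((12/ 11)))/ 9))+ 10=321.71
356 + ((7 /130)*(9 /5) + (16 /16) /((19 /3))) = 356.25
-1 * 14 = -14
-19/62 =-0.31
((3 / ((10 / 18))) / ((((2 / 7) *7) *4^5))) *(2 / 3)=9 / 5120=0.00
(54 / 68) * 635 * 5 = 85725 / 34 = 2521.32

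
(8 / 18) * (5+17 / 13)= 328 / 117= 2.80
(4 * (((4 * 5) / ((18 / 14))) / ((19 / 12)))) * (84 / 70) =896 / 19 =47.16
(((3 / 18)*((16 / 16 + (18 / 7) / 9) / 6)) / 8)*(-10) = -0.04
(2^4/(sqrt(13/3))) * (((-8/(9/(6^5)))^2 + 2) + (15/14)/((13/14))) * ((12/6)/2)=9937355408 * sqrt(39)/169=367211625.04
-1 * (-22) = 22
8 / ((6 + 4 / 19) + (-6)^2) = 76 / 401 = 0.19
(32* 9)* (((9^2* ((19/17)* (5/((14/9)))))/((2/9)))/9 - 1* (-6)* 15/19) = 97825320/2261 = 43266.40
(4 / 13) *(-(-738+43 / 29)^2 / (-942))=70185674 / 396111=177.19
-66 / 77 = -6 / 7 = -0.86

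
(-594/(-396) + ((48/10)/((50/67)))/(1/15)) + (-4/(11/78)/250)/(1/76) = 245733/2750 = 89.36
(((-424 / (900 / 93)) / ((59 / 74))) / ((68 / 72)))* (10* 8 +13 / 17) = -2003185032 / 426275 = -4699.28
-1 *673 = -673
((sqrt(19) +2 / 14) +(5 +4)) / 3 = sqrt(19) / 3 +64 / 21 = 4.50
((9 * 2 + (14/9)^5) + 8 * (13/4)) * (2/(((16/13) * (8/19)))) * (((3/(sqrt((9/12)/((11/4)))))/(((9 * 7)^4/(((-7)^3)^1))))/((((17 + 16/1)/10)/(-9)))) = 968233825 * sqrt(33)/79550340408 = 0.07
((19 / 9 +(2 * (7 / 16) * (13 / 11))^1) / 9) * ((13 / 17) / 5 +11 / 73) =391087 / 3685770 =0.11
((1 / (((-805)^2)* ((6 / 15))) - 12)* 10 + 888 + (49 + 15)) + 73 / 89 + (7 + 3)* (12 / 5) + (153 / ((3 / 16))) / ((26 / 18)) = 1421.74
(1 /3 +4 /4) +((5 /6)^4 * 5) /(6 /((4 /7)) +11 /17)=380581 /245592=1.55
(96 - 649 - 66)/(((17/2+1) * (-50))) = 619/475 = 1.30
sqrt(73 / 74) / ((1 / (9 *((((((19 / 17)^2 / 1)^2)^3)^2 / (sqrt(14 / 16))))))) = 88177732757295242718893315002578 *sqrt(18907) / 87917205870484483302667566334339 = 137.91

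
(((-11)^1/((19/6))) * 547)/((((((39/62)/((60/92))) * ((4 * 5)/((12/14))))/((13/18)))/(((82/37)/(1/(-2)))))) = 30590428/113183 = 270.27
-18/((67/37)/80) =-53280/67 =-795.22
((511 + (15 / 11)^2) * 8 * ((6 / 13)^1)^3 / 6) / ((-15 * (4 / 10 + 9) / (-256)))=1525088256 / 12494339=122.06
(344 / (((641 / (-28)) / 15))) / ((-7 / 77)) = 1589280 / 641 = 2479.38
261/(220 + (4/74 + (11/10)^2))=965700/818677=1.18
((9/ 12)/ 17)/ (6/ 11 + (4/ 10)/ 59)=9735/ 121856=0.08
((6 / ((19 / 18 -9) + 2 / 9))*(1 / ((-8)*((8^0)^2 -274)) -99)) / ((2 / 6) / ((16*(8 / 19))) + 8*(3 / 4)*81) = 373619520 / 2360847307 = 0.16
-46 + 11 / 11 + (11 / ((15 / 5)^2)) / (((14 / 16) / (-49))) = -1021 / 9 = -113.44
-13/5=-2.60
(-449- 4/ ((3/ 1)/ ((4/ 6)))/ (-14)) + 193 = -16124/ 63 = -255.94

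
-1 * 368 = -368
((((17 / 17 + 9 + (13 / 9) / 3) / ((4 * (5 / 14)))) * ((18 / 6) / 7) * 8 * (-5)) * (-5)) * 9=5660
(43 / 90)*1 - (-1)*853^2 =65484853 / 90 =727609.48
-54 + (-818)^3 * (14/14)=-547343486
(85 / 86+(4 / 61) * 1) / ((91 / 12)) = 33174 / 238693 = 0.14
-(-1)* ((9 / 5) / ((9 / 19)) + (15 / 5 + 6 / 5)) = 8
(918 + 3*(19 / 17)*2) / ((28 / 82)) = 322260 / 119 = 2708.07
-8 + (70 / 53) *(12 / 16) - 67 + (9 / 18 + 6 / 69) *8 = -168987 / 2438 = -69.31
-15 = -15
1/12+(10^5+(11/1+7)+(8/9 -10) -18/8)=1800121/18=100006.72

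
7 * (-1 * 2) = -14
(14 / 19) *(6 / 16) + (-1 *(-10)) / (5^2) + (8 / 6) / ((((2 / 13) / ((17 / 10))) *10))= 12253 / 5700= 2.15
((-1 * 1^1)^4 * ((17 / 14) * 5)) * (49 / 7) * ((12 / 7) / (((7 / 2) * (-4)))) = -255 / 49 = -5.20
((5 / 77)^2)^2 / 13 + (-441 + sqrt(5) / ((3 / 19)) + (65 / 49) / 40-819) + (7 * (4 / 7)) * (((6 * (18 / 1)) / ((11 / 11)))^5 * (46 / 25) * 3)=19 * sqrt(5) / 3 + 29652006965291453997129 / 91397906600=324427638111.63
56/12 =14/3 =4.67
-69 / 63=-23 / 21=-1.10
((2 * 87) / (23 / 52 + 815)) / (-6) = -1508 / 42403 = -0.04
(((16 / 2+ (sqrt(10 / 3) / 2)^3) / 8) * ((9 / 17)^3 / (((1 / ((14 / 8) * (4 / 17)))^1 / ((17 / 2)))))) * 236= 167265 * sqrt(30) / 78608+ 602154 / 4913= 134.22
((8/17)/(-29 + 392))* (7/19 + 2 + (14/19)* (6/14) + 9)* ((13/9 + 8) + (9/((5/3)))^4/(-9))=-283163072/219841875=-1.29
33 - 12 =21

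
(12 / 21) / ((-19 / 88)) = -352 / 133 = -2.65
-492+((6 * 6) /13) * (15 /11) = -488.22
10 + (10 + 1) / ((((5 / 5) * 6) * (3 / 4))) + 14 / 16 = 959 / 72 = 13.32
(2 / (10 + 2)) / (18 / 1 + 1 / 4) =2 / 219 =0.01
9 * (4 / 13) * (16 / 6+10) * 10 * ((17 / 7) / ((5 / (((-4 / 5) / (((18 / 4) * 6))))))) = -20672 / 4095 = -5.05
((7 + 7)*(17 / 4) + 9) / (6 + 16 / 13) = 1781 / 188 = 9.47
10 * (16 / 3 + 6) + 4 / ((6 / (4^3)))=156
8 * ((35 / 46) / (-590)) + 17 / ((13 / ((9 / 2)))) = 207257 / 35282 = 5.87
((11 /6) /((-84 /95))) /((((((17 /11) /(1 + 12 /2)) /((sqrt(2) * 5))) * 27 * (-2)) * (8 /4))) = 57475 * sqrt(2) /132192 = 0.61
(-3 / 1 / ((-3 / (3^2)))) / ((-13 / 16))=-144 / 13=-11.08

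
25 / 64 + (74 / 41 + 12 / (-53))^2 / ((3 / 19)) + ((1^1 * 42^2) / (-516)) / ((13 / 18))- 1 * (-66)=77.44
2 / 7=0.29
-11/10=-1.10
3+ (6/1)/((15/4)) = 23/5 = 4.60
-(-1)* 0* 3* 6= 0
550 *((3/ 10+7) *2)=8030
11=11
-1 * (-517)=517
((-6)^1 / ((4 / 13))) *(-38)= 741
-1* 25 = -25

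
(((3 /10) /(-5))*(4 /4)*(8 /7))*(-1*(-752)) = -9024 /175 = -51.57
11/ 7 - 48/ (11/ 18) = -5927/ 77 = -76.97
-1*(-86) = 86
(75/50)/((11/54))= 81/11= 7.36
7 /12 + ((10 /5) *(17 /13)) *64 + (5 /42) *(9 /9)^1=183551 /1092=168.09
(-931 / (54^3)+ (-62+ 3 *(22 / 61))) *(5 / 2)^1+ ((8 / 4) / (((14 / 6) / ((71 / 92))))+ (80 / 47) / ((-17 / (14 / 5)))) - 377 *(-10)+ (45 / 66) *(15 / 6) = 98398420145911861 / 27183567427632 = 3619.78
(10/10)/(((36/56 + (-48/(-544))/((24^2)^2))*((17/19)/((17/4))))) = 6580224/890557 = 7.39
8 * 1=8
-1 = -1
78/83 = 0.94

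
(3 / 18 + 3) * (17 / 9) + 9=809 / 54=14.98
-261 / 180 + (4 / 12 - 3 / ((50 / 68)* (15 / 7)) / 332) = -139739 / 124500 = -1.12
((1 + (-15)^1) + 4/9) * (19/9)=-2318/81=-28.62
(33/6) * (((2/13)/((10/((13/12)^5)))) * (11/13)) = 265837/2488320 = 0.11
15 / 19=0.79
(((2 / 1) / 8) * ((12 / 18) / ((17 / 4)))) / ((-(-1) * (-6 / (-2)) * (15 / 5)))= 2 / 459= 0.00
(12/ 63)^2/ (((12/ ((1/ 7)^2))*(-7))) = -4/ 453789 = -0.00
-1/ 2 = -0.50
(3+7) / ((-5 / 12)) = -24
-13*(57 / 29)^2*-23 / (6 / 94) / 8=15219399 / 6728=2262.10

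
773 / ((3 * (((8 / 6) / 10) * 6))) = 3865 / 12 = 322.08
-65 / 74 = -0.88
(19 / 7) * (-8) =-152 / 7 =-21.71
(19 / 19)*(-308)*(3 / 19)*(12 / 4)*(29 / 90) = -47.01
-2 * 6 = -12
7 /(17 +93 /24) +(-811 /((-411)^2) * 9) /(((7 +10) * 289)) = 5163741995 /15399420199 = 0.34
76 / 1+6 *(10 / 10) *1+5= 87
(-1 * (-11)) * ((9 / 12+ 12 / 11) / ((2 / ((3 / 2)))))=243 / 16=15.19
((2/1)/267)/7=2/1869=0.00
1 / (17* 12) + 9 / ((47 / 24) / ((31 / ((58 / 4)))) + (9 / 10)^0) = 2734819 / 581604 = 4.70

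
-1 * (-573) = 573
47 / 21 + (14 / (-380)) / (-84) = 11909 / 5320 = 2.24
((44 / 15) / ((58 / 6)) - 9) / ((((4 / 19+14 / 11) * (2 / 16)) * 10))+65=6777277 / 112375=60.31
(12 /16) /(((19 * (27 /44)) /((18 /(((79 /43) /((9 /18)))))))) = 473 /1501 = 0.32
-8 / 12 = -2 / 3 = -0.67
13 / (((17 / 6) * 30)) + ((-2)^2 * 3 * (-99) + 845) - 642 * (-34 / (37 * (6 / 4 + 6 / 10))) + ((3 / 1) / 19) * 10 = -25239932 / 418285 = -60.34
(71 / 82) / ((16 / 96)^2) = 1278 / 41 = 31.17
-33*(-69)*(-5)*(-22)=250470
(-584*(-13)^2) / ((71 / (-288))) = 400344.34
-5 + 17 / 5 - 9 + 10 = -3 / 5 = -0.60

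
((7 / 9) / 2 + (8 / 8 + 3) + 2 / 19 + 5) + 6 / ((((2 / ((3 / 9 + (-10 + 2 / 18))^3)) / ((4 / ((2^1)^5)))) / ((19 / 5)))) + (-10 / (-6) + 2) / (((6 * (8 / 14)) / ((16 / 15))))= -56913041 / 46170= -1232.68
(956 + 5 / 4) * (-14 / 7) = -3829 / 2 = -1914.50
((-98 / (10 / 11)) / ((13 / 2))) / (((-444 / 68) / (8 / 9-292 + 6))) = -47024516 / 64935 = -724.18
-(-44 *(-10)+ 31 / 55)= -24231 / 55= -440.56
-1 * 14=-14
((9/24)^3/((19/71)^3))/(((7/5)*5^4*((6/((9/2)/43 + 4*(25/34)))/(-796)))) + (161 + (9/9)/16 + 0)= 358930605093747/2246240192000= 159.79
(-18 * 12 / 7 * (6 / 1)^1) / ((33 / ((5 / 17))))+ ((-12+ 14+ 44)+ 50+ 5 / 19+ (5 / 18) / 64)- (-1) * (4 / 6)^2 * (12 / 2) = 2787323459 / 28651392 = 97.28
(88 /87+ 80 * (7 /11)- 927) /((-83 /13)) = 137.06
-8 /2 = -4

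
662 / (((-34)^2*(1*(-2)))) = -331 / 1156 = -0.29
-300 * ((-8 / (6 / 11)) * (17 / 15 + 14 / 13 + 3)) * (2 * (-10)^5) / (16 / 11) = -3152205128.21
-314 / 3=-104.67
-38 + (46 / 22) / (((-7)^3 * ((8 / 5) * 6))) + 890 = 154300493 / 181104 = 852.00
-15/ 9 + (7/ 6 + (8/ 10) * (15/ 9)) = 5/ 6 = 0.83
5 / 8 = 0.62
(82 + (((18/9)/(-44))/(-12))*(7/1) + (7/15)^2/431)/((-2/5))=-700002187/3413520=-205.07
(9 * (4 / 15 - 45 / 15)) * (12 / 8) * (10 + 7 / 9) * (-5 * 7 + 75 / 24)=202827 / 16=12676.69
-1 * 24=-24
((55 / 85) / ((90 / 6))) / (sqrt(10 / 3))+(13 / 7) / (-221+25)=-13 / 1372+11 * sqrt(30) / 2550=0.01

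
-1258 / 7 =-179.71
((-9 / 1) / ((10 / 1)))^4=6561 / 10000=0.66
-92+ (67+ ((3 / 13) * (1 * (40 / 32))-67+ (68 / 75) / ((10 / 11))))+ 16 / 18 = -5254781 / 58500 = -89.83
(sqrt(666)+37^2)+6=3 *sqrt(74)+1375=1400.81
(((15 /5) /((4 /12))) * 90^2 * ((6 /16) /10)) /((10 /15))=4100.62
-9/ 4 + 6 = 15/ 4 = 3.75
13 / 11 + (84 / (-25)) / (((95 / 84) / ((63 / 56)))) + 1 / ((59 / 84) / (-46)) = -104277137 / 1541375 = -67.65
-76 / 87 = -0.87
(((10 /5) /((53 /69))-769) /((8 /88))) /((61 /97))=-43340473 /3233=-13405.65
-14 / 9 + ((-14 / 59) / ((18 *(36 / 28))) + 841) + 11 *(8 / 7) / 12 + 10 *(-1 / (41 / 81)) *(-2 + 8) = 990200578 / 1371573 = 721.95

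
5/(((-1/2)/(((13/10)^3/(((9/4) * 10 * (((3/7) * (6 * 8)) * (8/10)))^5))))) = -36924979/11699707008201523200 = -0.00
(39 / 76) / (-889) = -39 / 67564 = -0.00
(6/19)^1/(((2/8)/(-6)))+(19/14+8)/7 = -11623/1862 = -6.24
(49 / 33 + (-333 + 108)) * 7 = -51632 / 33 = -1564.61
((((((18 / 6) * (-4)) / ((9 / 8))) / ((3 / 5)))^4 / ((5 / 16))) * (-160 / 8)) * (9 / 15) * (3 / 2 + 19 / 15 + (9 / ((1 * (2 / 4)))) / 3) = -220620390400 / 6561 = -33626031.15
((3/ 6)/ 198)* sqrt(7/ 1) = sqrt(7)/ 396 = 0.01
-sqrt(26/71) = -sqrt(1846)/71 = -0.61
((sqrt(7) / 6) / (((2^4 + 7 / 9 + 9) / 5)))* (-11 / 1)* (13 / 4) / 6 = -715* sqrt(7) / 3712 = -0.51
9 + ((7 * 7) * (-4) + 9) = -178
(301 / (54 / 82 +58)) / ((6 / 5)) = 12341 / 2886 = 4.28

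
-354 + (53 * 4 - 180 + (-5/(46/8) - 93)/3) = -24377/69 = -353.29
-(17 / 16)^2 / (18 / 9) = -289 / 512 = -0.56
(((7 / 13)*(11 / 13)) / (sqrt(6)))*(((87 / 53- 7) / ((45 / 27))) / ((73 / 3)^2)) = -98406*sqrt(6) / 238659265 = -0.00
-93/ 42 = -2.21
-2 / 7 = -0.29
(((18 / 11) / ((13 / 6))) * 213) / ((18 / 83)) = 106074 / 143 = 741.78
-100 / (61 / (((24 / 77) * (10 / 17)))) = -24000 / 79849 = -0.30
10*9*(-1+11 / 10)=9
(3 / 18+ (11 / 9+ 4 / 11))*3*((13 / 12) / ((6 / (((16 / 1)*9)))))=4511 / 33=136.70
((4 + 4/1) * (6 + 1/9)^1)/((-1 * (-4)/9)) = 110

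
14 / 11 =1.27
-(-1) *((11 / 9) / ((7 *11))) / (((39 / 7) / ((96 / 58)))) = 16 / 3393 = 0.00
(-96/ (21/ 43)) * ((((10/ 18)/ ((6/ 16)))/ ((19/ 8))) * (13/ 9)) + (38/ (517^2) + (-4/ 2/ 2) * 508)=-5918368475146/ 8638513191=-685.11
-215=-215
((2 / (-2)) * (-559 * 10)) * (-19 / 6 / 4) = -53105 / 12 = -4425.42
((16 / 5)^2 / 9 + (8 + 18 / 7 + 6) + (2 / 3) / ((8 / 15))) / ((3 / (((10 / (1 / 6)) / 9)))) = 119443 / 2835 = 42.13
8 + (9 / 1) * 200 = 1808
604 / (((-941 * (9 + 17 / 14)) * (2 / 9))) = -0.28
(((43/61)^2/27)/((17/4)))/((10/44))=162712/8539695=0.02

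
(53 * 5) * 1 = 265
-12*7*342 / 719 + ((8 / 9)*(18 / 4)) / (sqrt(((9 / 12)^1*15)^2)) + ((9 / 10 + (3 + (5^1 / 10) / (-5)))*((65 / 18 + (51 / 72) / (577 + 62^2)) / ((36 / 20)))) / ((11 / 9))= -38177521403 / 1144331640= -33.36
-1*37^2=-1369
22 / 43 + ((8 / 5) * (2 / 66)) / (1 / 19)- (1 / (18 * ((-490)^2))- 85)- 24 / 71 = 12495715674137 / 145139009400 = 86.09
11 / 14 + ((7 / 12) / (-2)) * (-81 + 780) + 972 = 43059 / 56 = 768.91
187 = 187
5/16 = 0.31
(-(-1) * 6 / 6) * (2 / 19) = 2 / 19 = 0.11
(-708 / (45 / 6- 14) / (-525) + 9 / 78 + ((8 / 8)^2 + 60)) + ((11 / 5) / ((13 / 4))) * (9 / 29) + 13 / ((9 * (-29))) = 72521521 / 1187550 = 61.07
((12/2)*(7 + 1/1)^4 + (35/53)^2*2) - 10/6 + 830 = 25405.21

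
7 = 7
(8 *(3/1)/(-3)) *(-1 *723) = 5784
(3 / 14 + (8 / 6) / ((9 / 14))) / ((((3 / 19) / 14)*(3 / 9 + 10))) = 16435 / 837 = 19.64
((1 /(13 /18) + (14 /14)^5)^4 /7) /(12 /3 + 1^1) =923521 /999635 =0.92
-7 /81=-0.09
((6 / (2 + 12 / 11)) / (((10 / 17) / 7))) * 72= 8316 / 5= 1663.20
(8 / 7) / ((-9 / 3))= -8 / 21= -0.38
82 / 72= 41 / 36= 1.14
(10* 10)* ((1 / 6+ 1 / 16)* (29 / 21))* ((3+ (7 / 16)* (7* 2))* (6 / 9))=582175 / 3024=192.52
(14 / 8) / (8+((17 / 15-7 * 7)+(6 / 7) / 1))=-735 / 16384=-0.04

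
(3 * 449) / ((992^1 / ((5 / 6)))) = 2245 / 1984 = 1.13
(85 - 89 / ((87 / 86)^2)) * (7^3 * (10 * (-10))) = 510349700 / 7569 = 67426.30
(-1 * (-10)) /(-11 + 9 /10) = -100 /101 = -0.99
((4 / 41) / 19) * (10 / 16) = 5 / 1558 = 0.00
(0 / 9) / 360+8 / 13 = 8 / 13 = 0.62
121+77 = 198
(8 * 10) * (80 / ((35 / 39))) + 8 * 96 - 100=7799.43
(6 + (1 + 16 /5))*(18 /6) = 153 /5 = 30.60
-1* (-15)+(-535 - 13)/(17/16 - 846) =211553/13519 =15.65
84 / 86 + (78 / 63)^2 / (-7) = 100586 / 132741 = 0.76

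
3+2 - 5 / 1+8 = 8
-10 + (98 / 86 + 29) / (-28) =-3334 / 301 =-11.08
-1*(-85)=85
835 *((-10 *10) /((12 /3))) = -20875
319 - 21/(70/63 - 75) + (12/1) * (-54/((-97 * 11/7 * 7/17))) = 33410764/101365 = 329.61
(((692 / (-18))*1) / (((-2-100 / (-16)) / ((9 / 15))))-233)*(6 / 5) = -121598 / 425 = -286.11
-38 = -38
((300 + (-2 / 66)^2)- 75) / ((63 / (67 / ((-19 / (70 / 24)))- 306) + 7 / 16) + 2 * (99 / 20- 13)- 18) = -1413564795040 / 212735528181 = -6.64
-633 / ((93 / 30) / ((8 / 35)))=-10128 / 217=-46.67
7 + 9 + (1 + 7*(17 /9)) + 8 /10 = 1396 /45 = 31.02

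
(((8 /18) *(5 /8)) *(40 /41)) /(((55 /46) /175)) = 161000 /4059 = 39.66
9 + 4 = 13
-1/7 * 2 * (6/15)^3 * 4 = -64/875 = -0.07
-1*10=-10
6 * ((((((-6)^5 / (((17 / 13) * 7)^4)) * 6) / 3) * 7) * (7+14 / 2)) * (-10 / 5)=10660336128 / 4092529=2604.83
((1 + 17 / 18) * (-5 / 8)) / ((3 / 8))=-175 / 54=-3.24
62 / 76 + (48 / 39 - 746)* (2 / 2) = -367513 / 494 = -743.95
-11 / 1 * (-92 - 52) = 1584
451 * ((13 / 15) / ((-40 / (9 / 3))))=-29.32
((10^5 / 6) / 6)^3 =21433470507.54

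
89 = 89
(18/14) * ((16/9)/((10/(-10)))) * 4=-64/7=-9.14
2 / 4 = 1 / 2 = 0.50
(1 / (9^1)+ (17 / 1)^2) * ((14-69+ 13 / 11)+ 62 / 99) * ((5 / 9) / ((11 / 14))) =-959149240 / 88209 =-10873.60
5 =5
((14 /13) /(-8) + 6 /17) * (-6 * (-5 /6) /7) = 965 /6188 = 0.16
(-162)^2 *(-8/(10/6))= -629856/5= -125971.20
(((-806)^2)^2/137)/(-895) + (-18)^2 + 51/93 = -13081601277861/3801065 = -3441562.11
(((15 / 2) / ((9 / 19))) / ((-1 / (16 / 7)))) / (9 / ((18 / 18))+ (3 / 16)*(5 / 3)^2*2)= -6080 / 1687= -3.60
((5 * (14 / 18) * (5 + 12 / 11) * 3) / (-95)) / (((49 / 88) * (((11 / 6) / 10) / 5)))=-53600 / 1463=-36.64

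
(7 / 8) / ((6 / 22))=77 / 24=3.21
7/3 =2.33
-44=-44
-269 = -269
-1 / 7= -0.14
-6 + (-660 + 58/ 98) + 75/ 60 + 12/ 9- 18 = -400325/ 588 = -680.82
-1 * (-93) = 93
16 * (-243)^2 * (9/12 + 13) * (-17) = -220843260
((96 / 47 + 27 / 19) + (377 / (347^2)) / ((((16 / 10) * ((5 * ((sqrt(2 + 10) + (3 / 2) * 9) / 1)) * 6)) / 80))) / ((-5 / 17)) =-1437359914893 / 122041143995 + 51272 * sqrt(3) / 245995587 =-11.78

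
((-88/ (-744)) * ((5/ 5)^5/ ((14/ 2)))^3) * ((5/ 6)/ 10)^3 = 0.00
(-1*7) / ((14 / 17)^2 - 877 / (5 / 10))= 2023 / 506710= 0.00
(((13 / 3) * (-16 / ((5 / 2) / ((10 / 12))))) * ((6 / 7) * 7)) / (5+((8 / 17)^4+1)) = -22.92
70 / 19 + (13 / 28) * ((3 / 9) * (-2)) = 3.37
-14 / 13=-1.08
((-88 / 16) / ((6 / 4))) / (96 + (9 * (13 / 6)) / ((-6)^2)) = -88 / 2317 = -0.04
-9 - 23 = -32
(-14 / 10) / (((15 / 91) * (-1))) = 637 / 75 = 8.49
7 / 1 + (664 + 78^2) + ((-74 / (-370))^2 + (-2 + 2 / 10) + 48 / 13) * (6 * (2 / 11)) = 24156661 / 3575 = 6757.11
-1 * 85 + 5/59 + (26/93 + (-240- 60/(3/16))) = -3537116/5487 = -644.64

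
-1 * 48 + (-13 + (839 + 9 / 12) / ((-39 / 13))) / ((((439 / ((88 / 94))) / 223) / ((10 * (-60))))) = 1723468616 / 20633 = 83529.72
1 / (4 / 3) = 3 / 4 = 0.75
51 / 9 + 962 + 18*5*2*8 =7223 / 3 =2407.67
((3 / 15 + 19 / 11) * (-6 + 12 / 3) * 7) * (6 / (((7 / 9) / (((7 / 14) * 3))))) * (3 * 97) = -4997052 / 55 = -90855.49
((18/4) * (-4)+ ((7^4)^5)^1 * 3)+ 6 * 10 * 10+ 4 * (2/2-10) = 239376798892836549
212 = 212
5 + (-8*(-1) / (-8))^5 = 4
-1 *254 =-254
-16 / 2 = -8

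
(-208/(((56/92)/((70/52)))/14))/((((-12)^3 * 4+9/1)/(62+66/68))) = 6894020/117351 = 58.75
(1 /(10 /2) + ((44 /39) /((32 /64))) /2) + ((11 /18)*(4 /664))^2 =770804297 /580329360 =1.33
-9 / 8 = -1.12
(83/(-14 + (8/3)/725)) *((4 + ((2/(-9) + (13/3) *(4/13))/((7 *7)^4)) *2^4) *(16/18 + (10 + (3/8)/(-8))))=-19497355306050875/75812575122144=-257.18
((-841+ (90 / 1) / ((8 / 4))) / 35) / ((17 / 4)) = -3184 / 595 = -5.35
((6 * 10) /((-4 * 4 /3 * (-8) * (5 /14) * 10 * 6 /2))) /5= 21 /800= 0.03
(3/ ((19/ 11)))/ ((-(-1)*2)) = 33/ 38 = 0.87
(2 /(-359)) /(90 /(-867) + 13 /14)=-8092 /1197983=-0.01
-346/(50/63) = -10899/25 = -435.96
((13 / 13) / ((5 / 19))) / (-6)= -19 / 30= -0.63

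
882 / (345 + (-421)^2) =0.00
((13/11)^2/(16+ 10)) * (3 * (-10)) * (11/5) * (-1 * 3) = 117/11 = 10.64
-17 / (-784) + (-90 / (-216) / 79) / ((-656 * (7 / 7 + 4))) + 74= 2255626595 / 30472512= 74.02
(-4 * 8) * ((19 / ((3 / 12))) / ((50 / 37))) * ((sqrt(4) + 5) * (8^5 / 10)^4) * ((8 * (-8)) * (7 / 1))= 10166959889713166792261632 / 15625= 650685432941642674704.74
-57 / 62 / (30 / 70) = -133 / 62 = -2.15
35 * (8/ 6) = 140/ 3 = 46.67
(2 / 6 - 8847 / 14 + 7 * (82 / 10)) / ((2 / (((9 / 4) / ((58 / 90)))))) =-3255687 / 3248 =-1002.37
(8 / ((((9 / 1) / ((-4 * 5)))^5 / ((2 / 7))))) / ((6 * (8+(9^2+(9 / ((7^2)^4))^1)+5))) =-21082700800000 / 95994418652541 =-0.22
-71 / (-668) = 71 / 668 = 0.11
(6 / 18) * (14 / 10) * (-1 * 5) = -7 / 3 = -2.33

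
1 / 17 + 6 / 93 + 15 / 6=2765 / 1054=2.62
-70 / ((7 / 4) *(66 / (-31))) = 620 / 33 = 18.79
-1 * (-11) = 11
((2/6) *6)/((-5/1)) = -2/5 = -0.40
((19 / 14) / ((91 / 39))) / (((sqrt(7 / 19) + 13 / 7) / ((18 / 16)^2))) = 380133 / 856576 - 1539 * sqrt(133) / 122368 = 0.30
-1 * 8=-8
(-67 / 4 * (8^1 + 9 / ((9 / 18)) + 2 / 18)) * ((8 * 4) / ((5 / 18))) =-50384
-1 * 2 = -2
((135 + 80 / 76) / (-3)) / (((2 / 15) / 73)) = -943525 / 38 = -24829.61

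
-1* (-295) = 295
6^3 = 216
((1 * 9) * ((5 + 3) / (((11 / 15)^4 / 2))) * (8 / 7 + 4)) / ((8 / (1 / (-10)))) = -3280500 / 102487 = -32.01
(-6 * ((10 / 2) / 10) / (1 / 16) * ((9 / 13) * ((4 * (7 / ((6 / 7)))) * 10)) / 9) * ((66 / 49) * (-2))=42240 / 13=3249.23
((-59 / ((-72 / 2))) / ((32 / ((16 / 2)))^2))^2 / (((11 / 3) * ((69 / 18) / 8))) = 3481 / 582912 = 0.01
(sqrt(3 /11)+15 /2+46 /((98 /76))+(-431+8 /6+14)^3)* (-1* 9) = 190031315617 /294 - 9* sqrt(33) /11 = 646365014.41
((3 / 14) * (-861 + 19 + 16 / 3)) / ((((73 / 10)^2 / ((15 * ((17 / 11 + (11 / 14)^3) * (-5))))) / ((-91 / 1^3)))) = -1874868815625 / 40212634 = -46623.87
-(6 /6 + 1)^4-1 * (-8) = -8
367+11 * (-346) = -3439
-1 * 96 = -96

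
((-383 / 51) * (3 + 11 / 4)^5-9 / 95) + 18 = -234097507031 / 4961280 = -47184.90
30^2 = 900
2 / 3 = 0.67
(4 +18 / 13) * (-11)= -770 / 13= -59.23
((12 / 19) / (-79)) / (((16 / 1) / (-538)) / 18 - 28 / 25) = 181575 / 25474972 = 0.01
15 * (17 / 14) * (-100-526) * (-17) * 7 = 1356855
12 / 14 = 6 / 7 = 0.86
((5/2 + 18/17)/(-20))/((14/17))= -121/560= -0.22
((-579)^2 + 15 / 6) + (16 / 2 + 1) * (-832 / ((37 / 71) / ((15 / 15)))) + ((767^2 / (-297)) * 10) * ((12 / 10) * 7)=1131792769 / 7326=154489.87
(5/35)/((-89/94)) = -0.15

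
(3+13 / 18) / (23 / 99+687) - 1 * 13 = -1768199 / 136072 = -12.99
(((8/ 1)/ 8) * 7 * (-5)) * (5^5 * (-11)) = 1203125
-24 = -24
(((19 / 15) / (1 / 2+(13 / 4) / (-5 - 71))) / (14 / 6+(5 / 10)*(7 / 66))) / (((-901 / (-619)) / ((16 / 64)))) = 39328784 / 197251425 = 0.20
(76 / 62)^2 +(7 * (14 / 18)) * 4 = 201352 / 8649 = 23.28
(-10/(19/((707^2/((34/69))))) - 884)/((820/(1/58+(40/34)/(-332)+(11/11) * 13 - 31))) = 254257228126831/21675612680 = 11730.11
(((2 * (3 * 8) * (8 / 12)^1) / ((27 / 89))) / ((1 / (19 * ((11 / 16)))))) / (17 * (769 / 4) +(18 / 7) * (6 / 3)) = 1041656 / 2474685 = 0.42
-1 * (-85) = 85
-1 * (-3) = 3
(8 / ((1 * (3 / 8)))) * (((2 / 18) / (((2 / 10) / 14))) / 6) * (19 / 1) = 42560 / 81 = 525.43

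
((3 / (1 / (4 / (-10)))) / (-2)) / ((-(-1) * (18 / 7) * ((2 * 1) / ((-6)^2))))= 4.20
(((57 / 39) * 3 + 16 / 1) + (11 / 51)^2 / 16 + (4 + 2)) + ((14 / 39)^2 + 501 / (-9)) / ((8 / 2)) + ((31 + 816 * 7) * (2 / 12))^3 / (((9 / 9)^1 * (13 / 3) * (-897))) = -109476326938301 / 485284176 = -225592.20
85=85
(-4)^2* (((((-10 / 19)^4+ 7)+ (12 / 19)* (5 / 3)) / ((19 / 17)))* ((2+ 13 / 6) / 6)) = 1801025900 / 22284891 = 80.82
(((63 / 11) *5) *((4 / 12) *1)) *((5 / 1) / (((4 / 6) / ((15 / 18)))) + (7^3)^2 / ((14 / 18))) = 5775735 / 4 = 1443933.75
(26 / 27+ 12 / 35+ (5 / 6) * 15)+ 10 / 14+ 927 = 941.52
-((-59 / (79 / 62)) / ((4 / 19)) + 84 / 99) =1142359 / 5214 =219.09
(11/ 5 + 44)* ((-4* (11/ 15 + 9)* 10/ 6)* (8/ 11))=-32704/ 15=-2180.27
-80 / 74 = -40 / 37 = -1.08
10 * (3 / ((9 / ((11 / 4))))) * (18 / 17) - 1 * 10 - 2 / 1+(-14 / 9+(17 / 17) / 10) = -5737 / 1530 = -3.75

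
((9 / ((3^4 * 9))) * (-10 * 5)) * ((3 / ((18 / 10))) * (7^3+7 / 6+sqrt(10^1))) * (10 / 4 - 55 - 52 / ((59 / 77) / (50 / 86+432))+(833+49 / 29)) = 175193806375 * sqrt(10) / 5959413+6131783223125 / 606042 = 10210717.03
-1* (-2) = 2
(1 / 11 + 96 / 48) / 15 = 23 / 165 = 0.14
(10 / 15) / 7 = 2 / 21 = 0.10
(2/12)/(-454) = -1/2724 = -0.00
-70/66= -35/33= -1.06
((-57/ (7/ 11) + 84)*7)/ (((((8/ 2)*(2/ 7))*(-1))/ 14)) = 1911/ 4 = 477.75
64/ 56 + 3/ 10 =101/ 70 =1.44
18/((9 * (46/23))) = 1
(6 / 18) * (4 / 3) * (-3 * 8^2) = -256 / 3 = -85.33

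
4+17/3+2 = 35/3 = 11.67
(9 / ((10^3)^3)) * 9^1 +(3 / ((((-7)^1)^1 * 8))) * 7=-374999919 / 1000000000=-0.37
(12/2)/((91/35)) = 30/13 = 2.31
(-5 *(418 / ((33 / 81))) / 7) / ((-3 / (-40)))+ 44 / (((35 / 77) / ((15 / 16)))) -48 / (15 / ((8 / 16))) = -1355519 / 140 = -9682.28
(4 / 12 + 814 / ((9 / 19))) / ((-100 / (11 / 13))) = -170159 / 11700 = -14.54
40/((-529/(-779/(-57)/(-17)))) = 1640/26979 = 0.06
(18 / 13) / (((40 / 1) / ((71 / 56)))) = 639 / 14560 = 0.04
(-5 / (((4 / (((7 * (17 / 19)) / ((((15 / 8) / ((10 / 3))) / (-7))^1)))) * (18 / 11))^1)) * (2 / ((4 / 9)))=45815 / 171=267.92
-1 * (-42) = 42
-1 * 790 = -790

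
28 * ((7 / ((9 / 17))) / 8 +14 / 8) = 95.28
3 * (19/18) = 19/6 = 3.17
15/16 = 0.94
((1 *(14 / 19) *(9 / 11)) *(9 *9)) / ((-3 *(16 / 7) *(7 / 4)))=-1701 / 418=-4.07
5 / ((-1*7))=-5 / 7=-0.71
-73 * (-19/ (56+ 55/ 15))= 4161/ 179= 23.25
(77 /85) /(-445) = -77 /37825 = -0.00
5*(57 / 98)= 285 / 98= 2.91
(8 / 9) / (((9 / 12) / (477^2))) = 269664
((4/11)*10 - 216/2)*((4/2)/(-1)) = 2296/11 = 208.73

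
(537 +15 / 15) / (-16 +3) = -538 / 13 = -41.38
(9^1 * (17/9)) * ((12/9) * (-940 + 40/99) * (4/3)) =-25301440/891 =-28396.68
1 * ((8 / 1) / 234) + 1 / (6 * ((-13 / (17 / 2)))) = -35 / 468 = -0.07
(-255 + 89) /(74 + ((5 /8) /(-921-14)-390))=248336 /472737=0.53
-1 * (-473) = 473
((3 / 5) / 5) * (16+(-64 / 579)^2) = 5367952 / 2793675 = 1.92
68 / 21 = 3.24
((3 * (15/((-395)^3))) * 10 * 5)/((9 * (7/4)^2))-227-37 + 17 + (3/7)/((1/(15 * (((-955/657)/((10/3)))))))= -881106550299/3527201006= -249.80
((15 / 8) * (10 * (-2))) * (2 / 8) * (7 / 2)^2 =-114.84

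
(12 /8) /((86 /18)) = 27 /86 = 0.31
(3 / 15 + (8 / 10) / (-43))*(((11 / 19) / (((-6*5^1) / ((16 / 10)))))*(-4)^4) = -1.43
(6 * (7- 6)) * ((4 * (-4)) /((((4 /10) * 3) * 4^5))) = -5 /64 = -0.08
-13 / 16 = -0.81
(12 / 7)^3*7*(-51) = -88128 / 49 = -1798.53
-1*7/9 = -0.78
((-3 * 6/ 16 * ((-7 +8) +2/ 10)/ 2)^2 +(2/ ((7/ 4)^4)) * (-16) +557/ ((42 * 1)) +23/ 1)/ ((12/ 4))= 383840587/ 34574400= 11.10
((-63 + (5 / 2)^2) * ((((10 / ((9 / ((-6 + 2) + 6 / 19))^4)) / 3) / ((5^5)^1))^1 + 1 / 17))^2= 339394872500098384090801 / 30424904099369473554576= 11.16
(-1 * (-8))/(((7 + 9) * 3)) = 0.17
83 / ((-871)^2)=83 / 758641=0.00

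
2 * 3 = 6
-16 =-16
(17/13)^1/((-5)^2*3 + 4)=17/1027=0.02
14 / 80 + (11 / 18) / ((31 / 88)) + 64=735553 / 11160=65.91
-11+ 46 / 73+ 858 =61877 / 73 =847.63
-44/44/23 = -1/23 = -0.04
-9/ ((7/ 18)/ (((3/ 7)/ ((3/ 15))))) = -2430/ 49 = -49.59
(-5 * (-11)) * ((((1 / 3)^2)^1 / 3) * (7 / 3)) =385 / 81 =4.75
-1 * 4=-4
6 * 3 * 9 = 162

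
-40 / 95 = -8 / 19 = -0.42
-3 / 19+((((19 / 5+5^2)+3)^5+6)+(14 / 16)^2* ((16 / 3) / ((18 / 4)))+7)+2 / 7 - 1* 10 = 32518885.57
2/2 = 1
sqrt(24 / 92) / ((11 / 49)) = 49*sqrt(138) / 253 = 2.28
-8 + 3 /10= -77 /10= -7.70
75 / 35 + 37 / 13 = 454 / 91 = 4.99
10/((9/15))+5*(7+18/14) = 1220/21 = 58.10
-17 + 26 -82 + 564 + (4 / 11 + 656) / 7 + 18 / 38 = 856206 / 1463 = 585.24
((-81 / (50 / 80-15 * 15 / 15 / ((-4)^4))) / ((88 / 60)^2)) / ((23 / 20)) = -4665600 / 80707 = -57.81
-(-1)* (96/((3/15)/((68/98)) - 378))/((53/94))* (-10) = 4.51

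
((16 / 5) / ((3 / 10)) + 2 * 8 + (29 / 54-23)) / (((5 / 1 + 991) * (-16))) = -227 / 860544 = -0.00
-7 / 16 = -0.44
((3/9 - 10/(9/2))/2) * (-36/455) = 34/455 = 0.07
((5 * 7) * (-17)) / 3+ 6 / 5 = -2957 / 15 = -197.13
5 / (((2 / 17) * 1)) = 85 / 2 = 42.50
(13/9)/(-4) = -13/36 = -0.36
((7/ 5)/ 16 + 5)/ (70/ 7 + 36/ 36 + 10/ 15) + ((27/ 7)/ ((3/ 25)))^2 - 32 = 1001.60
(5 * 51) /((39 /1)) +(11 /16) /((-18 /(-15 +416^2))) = -24720383 /3744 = -6602.67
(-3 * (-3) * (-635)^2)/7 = 3629025/7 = 518432.14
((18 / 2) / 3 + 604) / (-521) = -607 / 521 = -1.17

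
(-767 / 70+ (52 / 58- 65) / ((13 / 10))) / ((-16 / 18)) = 1101087 / 16240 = 67.80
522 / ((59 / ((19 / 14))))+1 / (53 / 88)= 299171 / 21889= 13.67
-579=-579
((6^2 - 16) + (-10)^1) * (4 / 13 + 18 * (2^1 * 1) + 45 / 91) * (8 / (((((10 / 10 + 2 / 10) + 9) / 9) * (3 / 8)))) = 630400 / 91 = 6927.47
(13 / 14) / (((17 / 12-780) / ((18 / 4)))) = -0.01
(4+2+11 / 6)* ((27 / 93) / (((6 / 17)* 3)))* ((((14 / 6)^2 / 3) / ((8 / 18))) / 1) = 39151 / 4464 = 8.77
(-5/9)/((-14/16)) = 40/63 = 0.63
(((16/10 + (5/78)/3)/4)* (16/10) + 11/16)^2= 1.79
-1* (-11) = 11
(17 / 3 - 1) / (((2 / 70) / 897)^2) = 4599681450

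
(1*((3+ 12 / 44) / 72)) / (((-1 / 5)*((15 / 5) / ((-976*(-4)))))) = -9760 / 33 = -295.76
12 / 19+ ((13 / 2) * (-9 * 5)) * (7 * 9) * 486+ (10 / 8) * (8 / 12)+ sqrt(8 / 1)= -1020957043 / 114+ 2 * sqrt(2)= -8955760.71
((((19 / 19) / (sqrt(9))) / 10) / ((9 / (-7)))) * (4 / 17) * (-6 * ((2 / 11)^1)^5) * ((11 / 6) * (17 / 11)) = 0.00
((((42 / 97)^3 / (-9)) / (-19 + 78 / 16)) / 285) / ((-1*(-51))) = 21952 / 499674777405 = 0.00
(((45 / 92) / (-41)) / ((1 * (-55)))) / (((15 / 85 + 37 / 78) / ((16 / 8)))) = 5967 / 8951899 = 0.00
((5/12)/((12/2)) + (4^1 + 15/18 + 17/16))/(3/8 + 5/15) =859/102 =8.42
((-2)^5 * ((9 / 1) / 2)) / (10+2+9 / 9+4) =-144 / 17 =-8.47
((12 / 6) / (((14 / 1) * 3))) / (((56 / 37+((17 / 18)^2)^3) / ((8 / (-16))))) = -209742048 / 19584422179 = -0.01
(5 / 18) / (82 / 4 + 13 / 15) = 0.01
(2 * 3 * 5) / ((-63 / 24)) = -80 / 7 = -11.43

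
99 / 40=2.48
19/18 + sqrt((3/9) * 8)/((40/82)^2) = 19/18 + 1681 * sqrt(6)/600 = 7.92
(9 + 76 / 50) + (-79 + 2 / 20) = -3419 / 50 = -68.38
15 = 15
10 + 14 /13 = 144 /13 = 11.08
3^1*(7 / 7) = 3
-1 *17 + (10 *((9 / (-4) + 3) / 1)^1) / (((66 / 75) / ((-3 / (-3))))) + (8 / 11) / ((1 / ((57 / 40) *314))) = 69727 / 220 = 316.94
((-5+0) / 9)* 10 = -50 / 9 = -5.56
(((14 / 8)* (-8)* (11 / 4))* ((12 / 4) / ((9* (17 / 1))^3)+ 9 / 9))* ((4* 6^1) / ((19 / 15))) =-729.47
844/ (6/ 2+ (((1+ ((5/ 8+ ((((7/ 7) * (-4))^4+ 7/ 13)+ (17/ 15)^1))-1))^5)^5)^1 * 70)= 5681426668204254456156330744028929973092604511441695801344000000000000000000000000/ 946647796356212417636694792947185283009443893925423629013572151026416720438068921292326132262097665391950721779719629483670464697119539460601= 0.00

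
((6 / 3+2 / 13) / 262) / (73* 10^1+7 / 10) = 140 / 12443821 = 0.00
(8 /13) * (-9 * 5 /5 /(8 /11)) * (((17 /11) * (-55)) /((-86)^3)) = -8415 /8268728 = -0.00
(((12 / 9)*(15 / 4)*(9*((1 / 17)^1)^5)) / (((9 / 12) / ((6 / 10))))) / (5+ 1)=6 / 1419857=0.00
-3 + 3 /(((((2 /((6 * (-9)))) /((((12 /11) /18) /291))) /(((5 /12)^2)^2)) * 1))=-3688177 /1229184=-3.00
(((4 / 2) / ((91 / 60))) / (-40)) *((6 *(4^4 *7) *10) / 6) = -7680 / 13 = -590.77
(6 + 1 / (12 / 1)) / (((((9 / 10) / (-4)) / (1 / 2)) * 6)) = -365 / 162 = -2.25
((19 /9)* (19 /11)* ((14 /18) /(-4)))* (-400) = 252700 /891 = 283.61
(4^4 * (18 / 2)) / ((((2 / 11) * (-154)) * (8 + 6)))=-288 / 49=-5.88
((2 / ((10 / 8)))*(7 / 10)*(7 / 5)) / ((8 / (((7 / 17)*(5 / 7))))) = 49 / 850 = 0.06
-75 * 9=-675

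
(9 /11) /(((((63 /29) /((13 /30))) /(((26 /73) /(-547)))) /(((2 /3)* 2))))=-19604 /138360915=-0.00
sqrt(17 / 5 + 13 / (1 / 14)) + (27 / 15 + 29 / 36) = 469 / 180 + 3 * sqrt(515) / 5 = 16.22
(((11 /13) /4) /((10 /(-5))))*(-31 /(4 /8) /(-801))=-341 /41652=-0.01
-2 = -2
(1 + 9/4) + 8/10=81/20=4.05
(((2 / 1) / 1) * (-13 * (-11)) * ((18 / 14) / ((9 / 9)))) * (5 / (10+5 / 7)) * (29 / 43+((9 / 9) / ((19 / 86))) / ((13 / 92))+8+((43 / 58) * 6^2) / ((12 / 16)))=13091.88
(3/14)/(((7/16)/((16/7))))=384/343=1.12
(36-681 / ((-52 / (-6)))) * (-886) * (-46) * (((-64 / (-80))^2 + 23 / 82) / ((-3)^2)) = -57679929 / 325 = -177476.70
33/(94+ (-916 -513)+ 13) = -33/1322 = -0.02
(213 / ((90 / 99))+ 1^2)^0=1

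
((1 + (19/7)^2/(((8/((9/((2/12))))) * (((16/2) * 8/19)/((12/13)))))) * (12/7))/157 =1789041/11201008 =0.16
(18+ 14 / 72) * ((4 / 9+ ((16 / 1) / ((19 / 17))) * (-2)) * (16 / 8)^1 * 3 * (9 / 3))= -1578550 / 171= -9231.29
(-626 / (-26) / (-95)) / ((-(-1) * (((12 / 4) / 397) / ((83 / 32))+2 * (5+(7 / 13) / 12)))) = -0.03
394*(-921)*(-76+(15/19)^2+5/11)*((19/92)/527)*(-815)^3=-5767588616937.25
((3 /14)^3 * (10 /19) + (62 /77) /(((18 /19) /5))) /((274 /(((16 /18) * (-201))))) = -735696515 /265170213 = -2.77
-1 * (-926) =926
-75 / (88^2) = -75 / 7744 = -0.01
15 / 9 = 5 / 3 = 1.67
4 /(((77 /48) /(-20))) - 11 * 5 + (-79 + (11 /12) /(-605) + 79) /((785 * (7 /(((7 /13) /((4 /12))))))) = -1648107507 /15715700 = -104.87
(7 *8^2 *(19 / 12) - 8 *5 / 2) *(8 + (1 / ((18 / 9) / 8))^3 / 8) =33088 / 3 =11029.33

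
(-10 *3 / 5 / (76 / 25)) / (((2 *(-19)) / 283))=21225 / 1444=14.70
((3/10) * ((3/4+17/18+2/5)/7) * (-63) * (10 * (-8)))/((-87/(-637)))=16562/5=3312.40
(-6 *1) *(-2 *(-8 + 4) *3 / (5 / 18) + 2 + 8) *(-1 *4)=2313.60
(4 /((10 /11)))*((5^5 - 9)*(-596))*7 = -285998944 /5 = -57199788.80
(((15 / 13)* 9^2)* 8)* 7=68040 / 13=5233.85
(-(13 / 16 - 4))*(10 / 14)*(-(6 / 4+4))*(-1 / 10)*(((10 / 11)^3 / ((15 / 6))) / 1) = 1275 / 3388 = 0.38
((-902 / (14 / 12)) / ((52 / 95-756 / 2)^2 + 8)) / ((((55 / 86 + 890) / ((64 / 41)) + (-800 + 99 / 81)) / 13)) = 238284259200 / 770867436838289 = 0.00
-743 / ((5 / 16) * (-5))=475.52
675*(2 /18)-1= 74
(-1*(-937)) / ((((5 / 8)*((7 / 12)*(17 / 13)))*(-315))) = -389792 / 62475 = -6.24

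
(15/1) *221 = 3315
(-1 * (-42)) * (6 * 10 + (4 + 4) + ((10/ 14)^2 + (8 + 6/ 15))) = 113058/ 35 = 3230.23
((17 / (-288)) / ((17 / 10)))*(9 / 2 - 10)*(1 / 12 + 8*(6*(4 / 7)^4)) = 8242135 / 8297856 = 0.99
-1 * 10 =-10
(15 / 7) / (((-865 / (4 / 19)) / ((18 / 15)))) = -72 / 115045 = -0.00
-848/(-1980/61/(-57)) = -245708/165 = -1489.14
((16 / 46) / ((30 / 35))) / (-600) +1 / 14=2563 / 36225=0.07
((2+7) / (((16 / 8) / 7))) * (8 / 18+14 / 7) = 77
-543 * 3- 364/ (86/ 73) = -83333/ 43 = -1937.98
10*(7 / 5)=14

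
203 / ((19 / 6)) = 1218 / 19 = 64.11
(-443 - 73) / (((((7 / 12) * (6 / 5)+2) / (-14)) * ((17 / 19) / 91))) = 41634320 / 153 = 272119.74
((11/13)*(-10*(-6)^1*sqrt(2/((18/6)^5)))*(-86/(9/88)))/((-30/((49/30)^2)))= 99939224*sqrt(6)/710775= 344.41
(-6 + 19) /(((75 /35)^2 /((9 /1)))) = 637 /25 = 25.48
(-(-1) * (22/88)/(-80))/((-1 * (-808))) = -1/258560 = -0.00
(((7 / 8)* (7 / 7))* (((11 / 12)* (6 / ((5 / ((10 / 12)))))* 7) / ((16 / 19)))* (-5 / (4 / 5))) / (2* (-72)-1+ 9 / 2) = 256025 / 863232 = 0.30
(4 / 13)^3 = 64 / 2197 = 0.03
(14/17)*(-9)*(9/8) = -567/68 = -8.34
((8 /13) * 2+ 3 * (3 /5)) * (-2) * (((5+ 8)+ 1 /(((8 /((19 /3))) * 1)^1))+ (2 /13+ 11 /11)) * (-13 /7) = 918611 /5460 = 168.24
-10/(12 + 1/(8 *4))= -64/77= -0.83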